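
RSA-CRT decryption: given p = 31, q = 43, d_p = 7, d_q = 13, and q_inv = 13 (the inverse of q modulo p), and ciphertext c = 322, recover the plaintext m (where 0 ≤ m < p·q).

m₁ = c^(d_p) mod p: c ≡ 12 (mod 31), and 12^7 mod 31 = 24.
m₂ = c^(d_q) mod q: c ≡ 21 (mod 43), and 21^13 mod 43 = 41.
h = q_inv·(m₁ − m₂) mod p = 13·(24 − 41) mod 31 = 27.
m = m₂ + h·q = 41 + 27·43 = 1202.

1202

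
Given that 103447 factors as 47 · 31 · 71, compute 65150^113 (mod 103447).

Mod 47: 65150 ≡ 8; by Fermat, exponent reduces to 113 mod 46 = 21; 8^21 ≡ 36 (mod 47).
Mod 31: 65150 ≡ 19; by Fermat, exponent reduces to 113 mod 30 = 23; 19^23 ≡ 9 (mod 31).
Mod 71: 65150 ≡ 43; by Fermat, exponent reduces to 113 mod 70 = 43; 43^43 ≡ 10 (mod 71).
Combine by CRT: x ≡ 36 (mod 47), x ≡ 9 (mod 31), x ≡ 10 (mod 71) ⇒ x ≡ 23724 (mod 103447).

23724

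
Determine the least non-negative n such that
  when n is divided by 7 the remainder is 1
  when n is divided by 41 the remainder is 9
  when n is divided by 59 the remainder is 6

The moduli are pairwise coprime; M = 7·41·59 = 16933.
M/7 = 2419; 2419 ≡ 4 (mod 7); 4·2 ≡ 1, so inverse 2.
M/41 = 413; 413 ≡ 3 (mod 41); 3·14 ≡ 1, so inverse 14.
M/59 = 287; 287 ≡ 51 (mod 59); 51·22 ≡ 1, so inverse 22.
n ≡ 1·2419·2 + 9·413·14 + 6·287·22 = 94760.
94760 mod 16933 = 10095.

10095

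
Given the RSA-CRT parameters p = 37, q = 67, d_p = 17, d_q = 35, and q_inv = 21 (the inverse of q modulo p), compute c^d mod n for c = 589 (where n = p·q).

m₁ = c^(d_p) mod p: c ≡ 34 (mod 37), and 34^17 mod 37 = 12.
m₂ = c^(d_q) mod q: c ≡ 53 (mod 67), and 53^35 mod 67 = 5.
h = q_inv·(m₁ − m₂) mod p = 21·(12 − 5) mod 37 = 36.
m = m₂ + h·q = 5 + 36·67 = 2417.

2417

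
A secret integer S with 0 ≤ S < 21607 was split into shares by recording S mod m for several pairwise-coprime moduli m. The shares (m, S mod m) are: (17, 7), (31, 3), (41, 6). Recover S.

The moduli are pairwise coprime; N = 17·31·41 = 21607.
N/17 = 1271; 1271 ≡ 13 (mod 17); 13·4 ≡ 1, so inverse 4.
N/31 = 697; 697 ≡ 15 (mod 31); 15·29 ≡ 1, so inverse 29.
N/41 = 527; 527 ≡ 35 (mod 41); 35·34 ≡ 1, so inverse 34.
S ≡ 7·1271·4 + 3·697·29 + 6·527·34 = 203735.
203735 mod 21607 = 9272.

9272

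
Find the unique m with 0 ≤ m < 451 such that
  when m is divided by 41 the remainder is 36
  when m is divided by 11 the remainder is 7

Combine the congruences pairwise.
From m ≡ 36 (mod 41) write m = 36 + 41t. Substituting into m ≡ 7 (mod 11) gives 41t ≡ 4 (mod 11), and since 8⁻¹ ≡ 7 (mod 11), t ≡ 6. Hence m ≡ 36 + 41·6 = 282 (mod 451).

282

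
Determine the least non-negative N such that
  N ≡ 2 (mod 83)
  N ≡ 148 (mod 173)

From N ≡ 2 (mod 83) write N = 2 + 83t. Substituting into N ≡ 148 (mod 173) gives 83t ≡ 146 (mod 173), and since 83⁻¹ ≡ 148 (mod 173), t ≡ 156. Hence N ≡ 2 + 83·156 = 12950 (mod 14359).

12950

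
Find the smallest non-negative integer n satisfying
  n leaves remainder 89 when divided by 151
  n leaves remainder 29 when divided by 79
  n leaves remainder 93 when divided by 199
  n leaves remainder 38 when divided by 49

Combine the congruences pairwise.
From n ≡ 89 (mod 151) write n = 89 + 151t. Substituting into n ≡ 29 (mod 79) gives 151t ≡ 19 (mod 79), and since 72⁻¹ ≡ 45 (mod 79), t ≡ 65. Hence n ≡ 89 + 151·65 = 9904 (mod 11929).
From n ≡ 9904 (mod 11929) write n = 9904 + 11929t. Substituting into n ≡ 93 (mod 199) gives 11929t ≡ 139 (mod 199), and since 188⁻¹ ≡ 18 (mod 199), t ≡ 114. Hence n ≡ 9904 + 11929·114 = 1369810 (mod 2373871).
From n ≡ 1369810 (mod 2373871) write n = 1369810 + 2373871t. Substituting into n ≡ 38 (mod 49) gives 2373871t ≡ 23 (mod 49), and since 17⁻¹ ≡ 26 (mod 49), t ≡ 10. Hence n ≡ 1369810 + 2373871·10 = 25108520 (mod 116319679).

25108520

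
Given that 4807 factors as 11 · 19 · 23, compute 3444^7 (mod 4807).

Mod 11: 3444 ≡ 1; 1^7 ≡ 1 (mod 11).
Mod 19: 3444 ≡ 5; 5^7 ≡ 16 (mod 19).
Mod 23: 3444 ≡ 17; 17^7 ≡ 20 (mod 23).
Combine by CRT: x ≡ 1 (mod 11), x ≡ 16 (mod 19), x ≡ 20 (mod 23) ⇒ x ≡ 2619 (mod 4807).

2619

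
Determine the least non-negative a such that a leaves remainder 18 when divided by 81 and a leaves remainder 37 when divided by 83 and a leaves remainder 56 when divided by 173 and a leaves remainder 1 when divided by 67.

From a ≡ 18 (mod 81) write a = 18 + 81t. Substituting into a ≡ 37 (mod 83) gives 81t ≡ 19 (mod 83), and since 81⁻¹ ≡ 41 (mod 83), t ≡ 32. Hence a ≡ 18 + 81·32 = 2610 (mod 6723).
From a ≡ 2610 (mod 6723) write a = 2610 + 6723t. Substituting into a ≡ 56 (mod 173) gives 6723t ≡ 41 (mod 173), and since 149⁻¹ ≡ 36 (mod 173), t ≡ 92. Hence a ≡ 2610 + 6723·92 = 621126 (mod 1163079).
From a ≡ 621126 (mod 1163079) write a = 621126 + 1163079t. Substituting into a ≡ 1 (mod 67) gives 1163079t ≡ 32 (mod 67), and since 26⁻¹ ≡ 49 (mod 67), t ≡ 27. Hence a ≡ 621126 + 1163079·27 = 32024259 (mod 77926293).

32024259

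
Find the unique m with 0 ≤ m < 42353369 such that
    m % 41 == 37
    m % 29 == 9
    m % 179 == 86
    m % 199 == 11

The moduli are pairwise coprime; N = 41·29·179·199 = 42353369.
N/41 = 1033009; 1033009 ≡ 14 (mod 41); 14·3 ≡ 1, so inverse 3.
N/29 = 1460461; 1460461 ≡ 21 (mod 29); 21·18 ≡ 1, so inverse 18.
N/179 = 236611; 236611 ≡ 152 (mod 179); 152·53 ≡ 1, so inverse 53.
N/199 = 212831; 212831 ≡ 100 (mod 199); 100·2 ≡ 1, so inverse 2.
m ≡ 37·1033009·3 + 9·1460461·18 + 86·236611·53 + 11·212831·2 = 1434413901.
1434413901 mod 42353369 = 36752724.

36752724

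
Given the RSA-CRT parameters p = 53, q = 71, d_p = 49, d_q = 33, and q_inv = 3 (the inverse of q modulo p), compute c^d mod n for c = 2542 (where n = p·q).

m₁ = c^(d_p) mod p: c ≡ 51 (mod 53), and 51^49 mod 53 = 33.
m₂ = c^(d_q) mod q: c ≡ 57 (mod 71), and 57^33 mod 71 = 25.
h = q_inv·(m₁ − m₂) mod p = 3·(33 − 25) mod 53 = 24.
m = m₂ + h·q = 25 + 24·71 = 1729.

1729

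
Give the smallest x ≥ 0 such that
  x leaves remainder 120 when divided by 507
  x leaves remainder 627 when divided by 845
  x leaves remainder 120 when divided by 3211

38652

gcd(507, 845) = 169 and 169 | (627 − 120), so the pair is consistent; merging gives x ≡ 627 (mod 2535), where 2535 = lcm(507, 845).
gcd(2535, 3211) = 169 and 169 | (120 − 627), so the pair is consistent; merging gives x ≡ 38652 (mod 48165), where 48165 = lcm(2535, 3211).
The solution is unique modulo lcm(507, 845, 3211) = 48165.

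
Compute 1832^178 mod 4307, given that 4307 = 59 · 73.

Mod 59: 1832 ≡ 3; by Fermat, exponent reduces to 178 mod 58 = 4; 3^4 ≡ 22 (mod 59).
Mod 73: 1832 ≡ 7; by Fermat, exponent reduces to 178 mod 72 = 34; 7^34 ≡ 70 (mod 73).
Combine by CRT: x ≡ 22 (mod 59), x ≡ 70 (mod 73) ⇒ x ≡ 435 (mod 4307).

435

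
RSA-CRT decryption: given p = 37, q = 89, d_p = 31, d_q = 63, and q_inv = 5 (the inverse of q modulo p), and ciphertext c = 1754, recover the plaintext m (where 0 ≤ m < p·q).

794

m₁ = c^(d_p) mod p: c ≡ 15 (mod 37), and 15^31 mod 37 = 17.
m₂ = c^(d_q) mod q: c ≡ 63 (mod 89), and 63^63 mod 89 = 82.
h = q_inv·(m₁ − m₂) mod p = 5·(17 − 82) mod 37 = 8.
m = m₂ + h·q = 82 + 8·89 = 794.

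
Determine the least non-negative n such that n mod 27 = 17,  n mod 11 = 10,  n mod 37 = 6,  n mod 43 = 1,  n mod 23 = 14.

763982

Combine the congruences pairwise.
From n ≡ 17 (mod 27) write n = 17 + 27t. Substituting into n ≡ 10 (mod 11) gives 27t ≡ 4 (mod 11), and since 5⁻¹ ≡ 9 (mod 11), t ≡ 3. Hence n ≡ 17 + 27·3 = 98 (mod 297).
From n ≡ 98 (mod 297) write n = 98 + 297t. Substituting into n ≡ 6 (mod 37) gives 297t ≡ 19 (mod 37), and since 1⁻¹ ≡ 1 (mod 37), t ≡ 19. Hence n ≡ 98 + 297·19 = 5741 (mod 10989).
From n ≡ 5741 (mod 10989) write n = 5741 + 10989t. Substituting into n ≡ 1 (mod 43) gives 10989t ≡ 22 (mod 43), and since 24⁻¹ ≡ 9 (mod 43), t ≡ 26. Hence n ≡ 5741 + 10989·26 = 291455 (mod 472527).
From n ≡ 291455 (mod 472527) write n = 291455 + 472527t. Substituting into n ≡ 14 (mod 23) gives 472527t ≡ 15 (mod 23), and since 15⁻¹ ≡ 20 (mod 23), t ≡ 1. Hence n ≡ 291455 + 472527·1 = 763982 (mod 10868121).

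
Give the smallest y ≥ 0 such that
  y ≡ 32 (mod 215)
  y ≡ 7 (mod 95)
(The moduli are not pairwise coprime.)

3902

Combine the congruences pairwise.
gcd(215, 95) = 5 and 5 | (7 − 32), so the pair is consistent; merging gives y ≡ 3902 (mod 4085), where 4085 = lcm(215, 95).
The solution is unique modulo lcm(215, 95) = 4085.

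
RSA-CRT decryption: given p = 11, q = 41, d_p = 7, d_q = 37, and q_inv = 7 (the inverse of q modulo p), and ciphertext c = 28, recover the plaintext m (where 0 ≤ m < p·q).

m₁ = c^(d_p) mod p: c ≡ 6 (mod 11), and 6^7 mod 11 = 8.
m₂ = c^(d_q) mod q: c ≡ 28 (mod 41), and 28^37 mod 41 = 29.
h = q_inv·(m₁ − m₂) mod p = 7·(8 − 29) mod 11 = 7.
m = m₂ + h·q = 29 + 7·41 = 316.

316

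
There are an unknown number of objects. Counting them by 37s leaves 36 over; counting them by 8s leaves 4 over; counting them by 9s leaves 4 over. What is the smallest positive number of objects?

1516

The moduli are pairwise coprime; M = 37·8·9 = 2664.
M/37 = 72; 72 ≡ 35 (mod 37); 35·18 ≡ 1, so inverse 18.
M/8 = 333; 333 ≡ 5 (mod 8); 5·5 ≡ 1, so inverse 5.
M/9 = 296; 296 ≡ 8 (mod 9); 8·8 ≡ 1, so inverse 8.
N ≡ 36·72·18 + 4·333·5 + 4·296·8 = 62788.
62788 mod 2664 = 1516.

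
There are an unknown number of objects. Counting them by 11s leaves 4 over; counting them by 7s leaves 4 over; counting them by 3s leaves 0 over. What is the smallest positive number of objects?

From N ≡ 4 (mod 11) write N = 4 + 11t. Substituting into N ≡ 4 (mod 7) gives 11t ≡ 0 (mod 7), and since 4⁻¹ ≡ 2 (mod 7), t ≡ 0. Hence N ≡ 4 + 11·0 = 4 (mod 77).
From N ≡ 4 (mod 77) write N = 4 + 77t. Substituting into N ≡ 0 (mod 3) gives 77t ≡ 2 (mod 3), and since 2⁻¹ ≡ 2 (mod 3), t ≡ 1. Hence N ≡ 4 + 77·1 = 81 (mod 231).

81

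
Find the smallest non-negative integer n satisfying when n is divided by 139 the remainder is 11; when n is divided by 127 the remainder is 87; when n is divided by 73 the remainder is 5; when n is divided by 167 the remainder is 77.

The moduli are pairwise coprime; M = 139·127·73·167 = 215207723.
M/139 = 1548257; 1548257 ≡ 75 (mod 139); 75·76 ≡ 1, so inverse 76.
M/127 = 1694549; 1694549 ≡ 115 (mod 127); 115·74 ≡ 1, so inverse 74.
M/73 = 2948051; 2948051 ≡ 19 (mod 73); 19·50 ≡ 1, so inverse 50.
M/167 = 1288669; 1288669 ≡ 97 (mod 167); 97·31 ≡ 1, so inverse 31.
n ≡ 11·1548257·76 + 87·1694549·74 + 5·2948051·50 + 77·1288669·31 = 16016914967.
16016914967 mod 215207723 = 91543465.

91543465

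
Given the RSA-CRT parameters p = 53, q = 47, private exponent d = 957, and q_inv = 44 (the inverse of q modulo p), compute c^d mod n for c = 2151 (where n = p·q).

d_p = d mod (p−1) = 957 mod 52 = 21; d_q = d mod (q−1) = 37.
m₁ = c^(d_p) mod p: c ≡ 31 (mod 53), and 31^21 mod 53 = 3.
m₂ = c^(d_q) mod q: c ≡ 36 (mod 47), and 36^37 mod 47 = 21.
h = q_inv·(m₁ − m₂) mod p = 44·(3 − 21) mod 53 = 3.
m = m₂ + h·q = 21 + 3·47 = 162.

162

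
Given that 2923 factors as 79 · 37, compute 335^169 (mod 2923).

Mod 79: 335 ≡ 19; by Fermat, exponent reduces to 169 mod 78 = 13; 19^13 ≡ 23 (mod 79).
Mod 37: 335 ≡ 2; by Fermat, exponent reduces to 169 mod 36 = 25; 2^25 ≡ 20 (mod 37).
Combine by CRT: x ≡ 23 (mod 79), x ≡ 20 (mod 37) ⇒ x ≡ 2314 (mod 2923).

2314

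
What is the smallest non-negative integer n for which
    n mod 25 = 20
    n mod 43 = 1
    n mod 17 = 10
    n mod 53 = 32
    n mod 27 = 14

The moduli are pairwise coprime; M = 25·43·17·53·27 = 26151525.
M/25 = 1046061; 1046061 ≡ 11 (mod 25); 11·16 ≡ 1, so inverse 16.
M/43 = 608175; 608175 ≡ 26 (mod 43); 26·5 ≡ 1, so inverse 5.
M/17 = 1538325; 1538325 ≡ 12 (mod 17); 12·10 ≡ 1, so inverse 10.
M/53 = 493425; 493425 ≡ 48 (mod 53); 48·21 ≡ 1, so inverse 21.
M/27 = 968575; 968575 ≡ 4 (mod 27); 4·7 ≡ 1, so inverse 7.
n ≡ 20·1046061·16 + 1·608175·5 + 10·1538325·10 + 32·493425·21 + 14·968575·7 = 918114845.
918114845 mod 26151525 = 2811470.

2811470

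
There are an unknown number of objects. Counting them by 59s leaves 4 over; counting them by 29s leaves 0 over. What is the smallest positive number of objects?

1479

Combine the congruences pairwise.
From N ≡ 4 (mod 59) write N = 4 + 59t. Substituting into N ≡ 0 (mod 29) gives 59t ≡ 25 (mod 29), and since 1⁻¹ ≡ 1 (mod 29), t ≡ 25. Hence N ≡ 4 + 59·25 = 1479 (mod 1711).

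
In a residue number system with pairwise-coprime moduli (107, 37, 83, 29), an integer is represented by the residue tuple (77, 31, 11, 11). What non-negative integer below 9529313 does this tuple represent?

Combine the congruences pairwise.
From x ≡ 77 (mod 107) write x = 77 + 107t. Substituting into x ≡ 31 (mod 37) gives 107t ≡ 28 (mod 37), and since 33⁻¹ ≡ 9 (mod 37), t ≡ 30. Hence x ≡ 77 + 107·30 = 3287 (mod 3959).
From x ≡ 3287 (mod 3959) write x = 3287 + 3959t. Substituting into x ≡ 11 (mod 83) gives 3959t ≡ 44 (mod 83), and since 58⁻¹ ≡ 73 (mod 83), t ≡ 58. Hence x ≡ 3287 + 3959·58 = 232909 (mod 328597).
From x ≡ 232909 (mod 328597) write x = 232909 + 328597t. Substituting into x ≡ 11 (mod 29) gives 328597t ≡ 1 (mod 29), and since 27⁻¹ ≡ 14 (mod 29), t ≡ 14. Hence x ≡ 232909 + 328597·14 = 4833267 (mod 9529313).

4833267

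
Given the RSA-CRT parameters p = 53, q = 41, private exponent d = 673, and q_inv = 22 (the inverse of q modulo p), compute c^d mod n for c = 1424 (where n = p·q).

89

d_p = d mod (p−1) = 673 mod 52 = 49; d_q = d mod (q−1) = 33.
m₁ = c^(d_p) mod p: c ≡ 46 (mod 53), and 46^49 mod 53 = 36.
m₂ = c^(d_q) mod q: c ≡ 30 (mod 41), and 30^33 mod 41 = 7.
h = q_inv·(m₁ − m₂) mod p = 22·(36 − 7) mod 53 = 2.
m = m₂ + h·q = 7 + 2·41 = 89.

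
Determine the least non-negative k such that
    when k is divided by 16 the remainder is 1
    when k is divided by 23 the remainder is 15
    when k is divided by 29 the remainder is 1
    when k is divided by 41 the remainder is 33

263089

The moduli are pairwise coprime; N = 16·23·29·41 = 437552.
N/16 = 27347; 27347 ≡ 3 (mod 16); 3·11 ≡ 1, so inverse 11.
N/23 = 19024; 19024 ≡ 3 (mod 23); 3·8 ≡ 1, so inverse 8.
N/29 = 15088; 15088 ≡ 8 (mod 29); 8·11 ≡ 1, so inverse 11.
N/41 = 10672; 10672 ≡ 12 (mod 41); 12·24 ≡ 1, so inverse 24.
k ≡ 1·27347·11 + 15·19024·8 + 1·15088·11 + 33·10672·24 = 11201889.
11201889 mod 437552 = 263089.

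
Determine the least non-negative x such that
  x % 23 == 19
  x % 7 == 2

65

From x ≡ 19 (mod 23) write x = 19 + 23t. Substituting into x ≡ 2 (mod 7) gives 23t ≡ 4 (mod 7), and since 2⁻¹ ≡ 4 (mod 7), t ≡ 2. Hence x ≡ 19 + 23·2 = 65 (mod 161).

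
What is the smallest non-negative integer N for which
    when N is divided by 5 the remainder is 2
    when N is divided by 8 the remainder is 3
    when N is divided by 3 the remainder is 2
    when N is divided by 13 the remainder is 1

1067

The moduli are pairwise coprime; M = 5·8·3·13 = 1560.
M/5 = 312; 312 ≡ 2 (mod 5); 2·3 ≡ 1, so inverse 3.
M/8 = 195; 195 ≡ 3 (mod 8); 3·3 ≡ 1, so inverse 3.
M/3 = 520; 520 ≡ 1 (mod 3), inverse 1.
M/13 = 120; 120 ≡ 3 (mod 13); 3·9 ≡ 1, so inverse 9.
N ≡ 2·312·3 + 3·195·3 + 2·520·1 + 1·120·9 = 5747.
5747 mod 1560 = 1067.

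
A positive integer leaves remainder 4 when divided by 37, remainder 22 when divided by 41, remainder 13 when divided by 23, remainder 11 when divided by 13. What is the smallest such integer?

256969

The moduli are pairwise coprime; N = 37·41·23·13 = 453583.
N/37 = 12259; 12259 ≡ 12 (mod 37); 12·34 ≡ 1, so inverse 34.
N/41 = 11063; 11063 ≡ 34 (mod 41); 34·35 ≡ 1, so inverse 35.
N/23 = 19721; 19721 ≡ 10 (mod 23); 10·7 ≡ 1, so inverse 7.
N/13 = 34891; 34891 ≡ 12 (mod 13); 12·12 ≡ 1, so inverse 12.
x ≡ 4·12259·34 + 22·11063·35 + 13·19721·7 + 11·34891·12 = 16585957.
16585957 mod 453583 = 256969.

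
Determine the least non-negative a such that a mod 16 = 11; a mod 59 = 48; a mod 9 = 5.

2939

The moduli are pairwise coprime; N = 16·59·9 = 8496.
N/16 = 531; 531 ≡ 3 (mod 16); 3·11 ≡ 1, so inverse 11.
N/59 = 144; 144 ≡ 26 (mod 59); 26·25 ≡ 1, so inverse 25.
N/9 = 944; 944 ≡ 8 (mod 9); 8·8 ≡ 1, so inverse 8.
a ≡ 11·531·11 + 48·144·25 + 5·944·8 = 274811.
274811 mod 8496 = 2939.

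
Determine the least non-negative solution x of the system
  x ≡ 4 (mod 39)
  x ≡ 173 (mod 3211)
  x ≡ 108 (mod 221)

gcd(39, 3211) = 13 and 13 | (173 − 4), so the pair is consistent; merging gives x ≡ 6595 (mod 9633), where 9633 = lcm(39, 3211).
gcd(9633, 221) = 13 and 13 | (108 − 6595), so the pair is consistent; merging gives x ≡ 131824 (mod 163761), where 163761 = lcm(9633, 221).
The solution is unique modulo lcm(39, 3211, 221) = 163761.

131824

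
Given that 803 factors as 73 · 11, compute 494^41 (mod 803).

153

Mod 73: 494 ≡ 56; 56^41 ≡ 7 (mod 73).
Mod 11: 494 ≡ 10; by Fermat, exponent reduces to 41 mod 10 = 1; 10^1 ≡ 10 (mod 11).
Combine by CRT: x ≡ 7 (mod 73), x ≡ 10 (mod 11) ⇒ x ≡ 153 (mod 803).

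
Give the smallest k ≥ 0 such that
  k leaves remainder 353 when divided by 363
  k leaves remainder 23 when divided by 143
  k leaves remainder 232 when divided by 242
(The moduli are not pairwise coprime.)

Combine the congruences pairwise.
gcd(363, 143) = 11 and 11 | (23 − 353), so the pair is consistent; merging gives k ≡ 2168 (mod 4719), where 4719 = lcm(363, 143).
gcd(4719, 242) = 121 and 121 | (232 − 2168), so the pair is consistent; merging gives k ≡ 2168 (mod 9438), where 9438 = lcm(4719, 242).
The solution is unique modulo lcm(363, 143, 242) = 9438.

2168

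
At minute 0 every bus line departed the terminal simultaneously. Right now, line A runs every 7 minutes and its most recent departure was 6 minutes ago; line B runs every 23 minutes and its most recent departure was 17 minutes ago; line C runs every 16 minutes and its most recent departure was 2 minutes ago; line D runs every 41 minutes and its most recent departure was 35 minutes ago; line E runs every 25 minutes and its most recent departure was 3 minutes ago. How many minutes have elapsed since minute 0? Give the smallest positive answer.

Combine the congruences pairwise.
From t ≡ 6 (mod 7) write t = 6 + 7s. Substituting into t ≡ 17 (mod 23) gives 7s ≡ 11 (mod 23), and since 7⁻¹ ≡ 10 (mod 23), s ≡ 18. Hence t ≡ 6 + 7·18 = 132 (mod 161).
From t ≡ 132 (mod 161) write t = 132 + 161s. Substituting into t ≡ 2 (mod 16) gives 161s ≡ 14 (mod 16), and since 1⁻¹ ≡ 1 (mod 16), s ≡ 14. Hence t ≡ 132 + 161·14 = 2386 (mod 2576).
From t ≡ 2386 (mod 2576) write t = 2386 + 2576s. Substituting into t ≡ 35 (mod 41) gives 2576s ≡ 27 (mod 41), and since 34⁻¹ ≡ 35 (mod 41), s ≡ 2. Hence t ≡ 2386 + 2576·2 = 7538 (mod 105616).
From t ≡ 7538 (mod 105616) write t = 7538 + 105616s. Substituting into t ≡ 3 (mod 25) gives 105616s ≡ 15 (mod 25), and since 16⁻¹ ≡ 11 (mod 25), s ≡ 15. Hence t ≡ 7538 + 105616·15 = 1591778 (mod 2640400).

1591778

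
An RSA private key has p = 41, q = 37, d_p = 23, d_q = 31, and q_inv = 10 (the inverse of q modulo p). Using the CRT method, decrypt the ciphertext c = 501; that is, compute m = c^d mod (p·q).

442

m₁ = c^(d_p) mod p: c ≡ 9 (mod 41), and 9^23 mod 41 = 32.
m₂ = c^(d_q) mod q: c ≡ 20 (mod 37), and 20^31 mod 37 = 35.
h = q_inv·(m₁ − m₂) mod p = 10·(32 − 35) mod 41 = 11.
m = m₂ + h·q = 35 + 11·37 = 442.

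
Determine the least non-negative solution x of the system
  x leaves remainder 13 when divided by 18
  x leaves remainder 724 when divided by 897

3415

Combine the congruences pairwise.
gcd(18, 897) = 3 and 3 | (724 − 13), so the pair is consistent; merging gives x ≡ 3415 (mod 5382), where 5382 = lcm(18, 897).
The solution is unique modulo lcm(18, 897) = 5382.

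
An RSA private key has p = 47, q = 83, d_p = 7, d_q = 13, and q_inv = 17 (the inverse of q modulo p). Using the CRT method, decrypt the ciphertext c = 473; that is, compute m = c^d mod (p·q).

1858

m₁ = c^(d_p) mod p: c ≡ 3 (mod 47), and 3^7 mod 47 = 25.
m₂ = c^(d_q) mod q: c ≡ 58 (mod 83), and 58^13 mod 83 = 32.
h = q_inv·(m₁ − m₂) mod p = 17·(25 − 32) mod 47 = 22.
m = m₂ + h·q = 32 + 22·83 = 1858.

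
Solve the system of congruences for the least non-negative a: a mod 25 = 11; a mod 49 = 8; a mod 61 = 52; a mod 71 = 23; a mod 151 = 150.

The moduli are pairwise coprime; N = 25·49·61·71·151 = 801126725.
N/25 = 32045069; 32045069 ≡ 19 (mod 25); 19·4 ≡ 1, so inverse 4.
N/49 = 16349525; 16349525 ≡ 38 (mod 49); 38·40 ≡ 1, so inverse 40.
N/61 = 13133225; 13133225 ≡ 47 (mod 61); 47·13 ≡ 1, so inverse 13.
N/71 = 11283475; 11283475 ≡ 13 (mod 71); 13·11 ≡ 1, so inverse 11.
N/151 = 5305475; 5305475 ≡ 90 (mod 151); 90·99 ≡ 1, so inverse 99.
a ≡ 11·32045069·4 + 8·16349525·40 + 52·13133225·13 + 23·11283475·11 + 150·5305475·99 = 97160914061.
97160914061 mod 801126725 = 224580336.

224580336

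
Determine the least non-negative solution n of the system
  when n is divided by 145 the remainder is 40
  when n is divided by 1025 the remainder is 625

gcd(145, 1025) = 5 and 5 | (625 − 40), so the pair is consistent; merging gives n ≡ 14975 (mod 29725), where 29725 = lcm(145, 1025).
The solution is unique modulo lcm(145, 1025) = 29725.

14975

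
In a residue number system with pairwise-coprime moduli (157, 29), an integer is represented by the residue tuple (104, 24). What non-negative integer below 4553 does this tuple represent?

575

Combine the congruences pairwise.
From x ≡ 104 (mod 157) write x = 104 + 157t. Substituting into x ≡ 24 (mod 29) gives 157t ≡ 7 (mod 29), and since 12⁻¹ ≡ 17 (mod 29), t ≡ 3. Hence x ≡ 104 + 157·3 = 575 (mod 4553).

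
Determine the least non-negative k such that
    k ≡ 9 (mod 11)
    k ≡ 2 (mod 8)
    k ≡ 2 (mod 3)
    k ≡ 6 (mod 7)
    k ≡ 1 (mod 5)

The moduli are pairwise coprime; N = 11·8·3·7·5 = 9240.
N/11 = 840; 840 ≡ 4 (mod 11); 4·3 ≡ 1, so inverse 3.
N/8 = 1155; 1155 ≡ 3 (mod 8); 3·3 ≡ 1, so inverse 3.
N/3 = 3080; 3080 ≡ 2 (mod 3); 2·2 ≡ 1, so inverse 2.
N/7 = 1320; 1320 ≡ 4 (mod 7); 4·2 ≡ 1, so inverse 2.
N/5 = 1848; 1848 ≡ 3 (mod 5); 3·2 ≡ 1, so inverse 2.
k ≡ 9·840·3 + 2·1155·3 + 2·3080·2 + 6·1320·2 + 1·1848·2 = 61466.
61466 mod 9240 = 6026.

6026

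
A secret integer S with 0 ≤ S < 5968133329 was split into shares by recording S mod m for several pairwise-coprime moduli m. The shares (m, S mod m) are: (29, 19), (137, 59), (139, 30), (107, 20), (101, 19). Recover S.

93684084

The moduli are pairwise coprime; N = 29·137·139·107·101 = 5968133329.
N/29 = 205797701; 205797701 ≡ 13 (mod 29); 13·9 ≡ 1, so inverse 9.
N/137 = 43563017; 43563017 ≡ 31 (mod 137); 31·84 ≡ 1, so inverse 84.
N/139 = 42936211; 42936211 ≡ 84 (mod 139); 84·48 ≡ 1, so inverse 48.
N/107 = 55776947; 55776947 ≡ 94 (mod 107); 94·74 ≡ 1, so inverse 74.
N/101 = 59090429; 59090429 ≡ 76 (mod 101); 76·4 ≡ 1, so inverse 4.
S ≡ 19·205797701·9 + 59·43563017·84 + 30·42936211·48 + 20·55776947·74 + 19·59090429·4 = 399958617127.
399958617127 mod 5968133329 = 93684084.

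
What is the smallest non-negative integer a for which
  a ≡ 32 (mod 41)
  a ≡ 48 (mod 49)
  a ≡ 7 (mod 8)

The moduli are pairwise coprime; N = 41·49·8 = 16072.
N/41 = 392; 392 ≡ 23 (mod 41); 23·25 ≡ 1, so inverse 25.
N/49 = 328; 328 ≡ 34 (mod 49); 34·13 ≡ 1, so inverse 13.
N/8 = 2009; 2009 ≡ 1 (mod 8), inverse 1.
a ≡ 32·392·25 + 48·328·13 + 7·2009·1 = 532335.
532335 mod 16072 = 1959.

1959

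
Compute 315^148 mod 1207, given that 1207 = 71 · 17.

1002

Mod 71: 315 ≡ 31; by Fermat, exponent reduces to 148 mod 70 = 8; 31^8 ≡ 8 (mod 71).
Mod 17: 315 ≡ 9; by Fermat, exponent reduces to 148 mod 16 = 4; 9^4 ≡ 16 (mod 17).
Combine by CRT: x ≡ 8 (mod 71), x ≡ 16 (mod 17) ⇒ x ≡ 1002 (mod 1207).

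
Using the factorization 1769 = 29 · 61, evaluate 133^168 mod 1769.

Mod 29: 133 ≡ 17; since 28 | 168, by Fermat 17^168 ≡ 1 (mod 29).
Mod 61: 133 ≡ 11; by Fermat, exponent reduces to 168 mod 60 = 48; 11^48 ≡ 1 (mod 61).
Combine by CRT: x ≡ 1 (mod 29), x ≡ 1 (mod 61) ⇒ x ≡ 1 (mod 1769).

1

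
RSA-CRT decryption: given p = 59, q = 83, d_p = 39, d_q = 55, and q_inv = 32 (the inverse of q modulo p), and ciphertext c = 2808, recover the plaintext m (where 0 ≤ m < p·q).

905

m₁ = c^(d_p) mod p: c ≡ 35 (mod 59), and 35^39 mod 59 = 20.
m₂ = c^(d_q) mod q: c ≡ 69 (mod 83), and 69^55 mod 83 = 75.
h = q_inv·(m₁ − m₂) mod p = 32·(20 − 75) mod 59 = 10.
m = m₂ + h·q = 75 + 10·83 = 905.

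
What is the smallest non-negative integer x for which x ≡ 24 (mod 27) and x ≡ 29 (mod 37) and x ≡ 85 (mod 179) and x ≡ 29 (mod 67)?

6026478

Combine the congruences pairwise.
From x ≡ 24 (mod 27) write x = 24 + 27t. Substituting into x ≡ 29 (mod 37) gives 27t ≡ 5 (mod 37), and since 27⁻¹ ≡ 11 (mod 37), t ≡ 18. Hence x ≡ 24 + 27·18 = 510 (mod 999).
From x ≡ 510 (mod 999) write x = 510 + 999t. Substituting into x ≡ 85 (mod 179) gives 999t ≡ 112 (mod 179), and since 104⁻¹ ≡ 105 (mod 179), t ≡ 125. Hence x ≡ 510 + 999·125 = 125385 (mod 178821).
From x ≡ 125385 (mod 178821) write x = 125385 + 178821t. Substituting into x ≡ 29 (mod 67) gives 178821t ≡ 1 (mod 67), and since 65⁻¹ ≡ 33 (mod 67), t ≡ 33. Hence x ≡ 125385 + 178821·33 = 6026478 (mod 11981007).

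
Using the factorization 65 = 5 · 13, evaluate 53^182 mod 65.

Mod 5: 53 ≡ 3; by Fermat, exponent reduces to 182 mod 4 = 2; 3^2 ≡ 4 (mod 5).
Mod 13: 53 ≡ 1; by Fermat, exponent reduces to 182 mod 12 = 2; 1^2 ≡ 1 (mod 13).
Combine by CRT: x ≡ 4 (mod 5), x ≡ 1 (mod 13) ⇒ x ≡ 14 (mod 65).

14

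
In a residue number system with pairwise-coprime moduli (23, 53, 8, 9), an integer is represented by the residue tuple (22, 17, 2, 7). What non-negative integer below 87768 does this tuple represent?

47770

The moduli are pairwise coprime; N = 23·53·8·9 = 87768.
N/23 = 3816; 3816 ≡ 21 (mod 23); 21·11 ≡ 1, so inverse 11.
N/53 = 1656; 1656 ≡ 13 (mod 53); 13·49 ≡ 1, so inverse 49.
N/8 = 10971; 10971 ≡ 3 (mod 8); 3·3 ≡ 1, so inverse 3.
N/9 = 9752; 9752 ≡ 5 (mod 9); 5·2 ≡ 1, so inverse 2.
x ≡ 22·3816·11 + 17·1656·49 + 2·10971·3 + 7·9752·2 = 2505274.
2505274 mod 87768 = 47770.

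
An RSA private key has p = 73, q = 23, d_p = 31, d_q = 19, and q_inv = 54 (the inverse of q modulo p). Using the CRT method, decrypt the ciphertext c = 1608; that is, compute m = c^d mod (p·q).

89

m₁ = c^(d_p) mod p: c ≡ 2 (mod 73), and 2^31 mod 73 = 16.
m₂ = c^(d_q) mod q: c ≡ 21 (mod 23), and 21^19 mod 23 = 20.
h = q_inv·(m₁ − m₂) mod p = 54·(16 − 20) mod 73 = 3.
m = m₂ + h·q = 20 + 3·23 = 89.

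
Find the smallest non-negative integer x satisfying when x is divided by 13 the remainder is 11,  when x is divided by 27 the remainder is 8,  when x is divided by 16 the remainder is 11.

5003

The moduli are pairwise coprime; N = 13·27·16 = 5616.
N/13 = 432; 432 ≡ 3 (mod 13); 3·9 ≡ 1, so inverse 9.
N/27 = 208; 208 ≡ 19 (mod 27); 19·10 ≡ 1, so inverse 10.
N/16 = 351; 351 ≡ 15 (mod 16); 15·15 ≡ 1, so inverse 15.
x ≡ 11·432·9 + 8·208·10 + 11·351·15 = 117323.
117323 mod 5616 = 5003.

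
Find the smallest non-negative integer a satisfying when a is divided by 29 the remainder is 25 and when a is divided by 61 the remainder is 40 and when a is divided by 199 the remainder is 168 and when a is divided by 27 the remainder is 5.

3725249

The moduli are pairwise coprime; N = 29·61·199·27 = 9504837.
N/29 = 327753; 327753 ≡ 24 (mod 29); 24·23 ≡ 1, so inverse 23.
N/61 = 155817; 155817 ≡ 23 (mod 61); 23·8 ≡ 1, so inverse 8.
N/199 = 47763; 47763 ≡ 3 (mod 199); 3·133 ≡ 1, so inverse 133.
N/27 = 352031; 352031 ≡ 5 (mod 27); 5·11 ≡ 1, so inverse 11.
a ≡ 25·327753·23 + 40·155817·8 + 168·47763·133 + 5·352031·11 = 1324897592.
1324897592 mod 9504837 = 3725249.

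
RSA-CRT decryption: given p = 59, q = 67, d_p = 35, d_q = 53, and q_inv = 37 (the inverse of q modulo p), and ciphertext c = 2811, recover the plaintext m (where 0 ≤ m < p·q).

350

m₁ = c^(d_p) mod p: c ≡ 38 (mod 59), and 38^35 mod 59 = 55.
m₂ = c^(d_q) mod q: c ≡ 64 (mod 67), and 64^53 mod 67 = 15.
h = q_inv·(m₁ − m₂) mod p = 37·(55 − 15) mod 59 = 5.
m = m₂ + h·q = 15 + 5·67 = 350.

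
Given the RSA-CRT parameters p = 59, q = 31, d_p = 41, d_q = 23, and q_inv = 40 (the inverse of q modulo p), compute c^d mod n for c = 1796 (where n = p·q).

116

m₁ = c^(d_p) mod p: c ≡ 26 (mod 59), and 26^41 mod 59 = 57.
m₂ = c^(d_q) mod q: c ≡ 29 (mod 31), and 29^23 mod 31 = 23.
h = q_inv·(m₁ − m₂) mod p = 40·(57 − 23) mod 59 = 3.
m = m₂ + h·q = 23 + 3·31 = 116.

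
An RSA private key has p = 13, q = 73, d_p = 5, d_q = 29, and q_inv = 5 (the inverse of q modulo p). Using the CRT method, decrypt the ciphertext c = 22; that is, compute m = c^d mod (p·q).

m₁ = c^(d_p) mod p: c ≡ 9 (mod 13), and 9^5 mod 13 = 3.
m₂ = c^(d_q) mod q: c ≡ 22 (mod 73), and 22^29 mod 73 = 51.
h = q_inv·(m₁ − m₂) mod p = 5·(3 − 51) mod 13 = 7.
m = m₂ + h·q = 51 + 7·73 = 562.

562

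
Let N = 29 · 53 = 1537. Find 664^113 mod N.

Mod 29: 664 ≡ 26; by Fermat, exponent reduces to 113 mod 28 = 1; 26^1 ≡ 26 (mod 29).
Mod 53: 664 ≡ 28; by Fermat, exponent reduces to 113 mod 52 = 9; 28^9 ≡ 46 (mod 53).
Combine by CRT: x ≡ 26 (mod 29), x ≡ 46 (mod 53) ⇒ x ≡ 258 (mod 1537).

258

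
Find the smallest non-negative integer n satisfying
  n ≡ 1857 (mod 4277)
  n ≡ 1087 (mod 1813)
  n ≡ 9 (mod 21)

1592901

gcd(4277, 1813) = 7 and 7 | (1087 − 1857), so the pair is consistent; merging gives n ≡ 485158 (mod 1107743), where 1107743 = lcm(4277, 1813).
gcd(1107743, 21) = 7 and 7 | (9 − 485158), so the pair is consistent; merging gives n ≡ 1592901 (mod 3323229), where 3323229 = lcm(1107743, 21).
The solution is unique modulo lcm(4277, 1813, 21) = 3323229.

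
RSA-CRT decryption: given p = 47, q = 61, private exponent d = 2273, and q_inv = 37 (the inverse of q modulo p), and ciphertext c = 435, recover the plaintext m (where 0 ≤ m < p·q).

d_p = d mod (p−1) = 2273 mod 46 = 19; d_q = d mod (q−1) = 53.
m₁ = c^(d_p) mod p: c ≡ 12 (mod 47), and 12^19 mod 47 = 21.
m₂ = c^(d_q) mod q: c ≡ 8 (mod 61), and 8^53 mod 61 = 37.
h = q_inv·(m₁ − m₂) mod p = 37·(21 − 37) mod 47 = 19.
m = m₂ + h·q = 37 + 19·61 = 1196.

1196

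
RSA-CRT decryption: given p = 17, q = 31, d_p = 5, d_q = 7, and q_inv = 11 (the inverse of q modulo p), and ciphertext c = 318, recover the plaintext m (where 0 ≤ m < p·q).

343

m₁ = c^(d_p) mod p: c ≡ 12 (mod 17), and 12^5 mod 17 = 3.
m₂ = c^(d_q) mod q: c ≡ 8 (mod 31), and 8^7 mod 31 = 2.
h = q_inv·(m₁ − m₂) mod p = 11·(3 − 2) mod 17 = 11.
m = m₂ + h·q = 2 + 11·31 = 343.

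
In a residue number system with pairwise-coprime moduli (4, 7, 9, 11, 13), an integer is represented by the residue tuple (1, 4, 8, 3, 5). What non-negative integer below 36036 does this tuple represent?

The moduli are pairwise coprime; N = 4·7·9·11·13 = 36036.
N/4 = 9009; 9009 ≡ 1 (mod 4), inverse 1.
N/7 = 5148; 5148 ≡ 3 (mod 7); 3·5 ≡ 1, so inverse 5.
N/9 = 4004; 4004 ≡ 8 (mod 9); 8·8 ≡ 1, so inverse 8.
N/11 = 3276; 3276 ≡ 9 (mod 11); 9·5 ≡ 1, so inverse 5.
N/13 = 2772; 2772 ≡ 3 (mod 13); 3·9 ≡ 1, so inverse 9.
x ≡ 1·9009·1 + 4·5148·5 + 8·4004·8 + 3·3276·5 + 5·2772·9 = 542105.
542105 mod 36036 = 1565.

1565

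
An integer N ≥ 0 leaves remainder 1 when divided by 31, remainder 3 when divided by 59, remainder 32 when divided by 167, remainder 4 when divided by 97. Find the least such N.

The moduli are pairwise coprime; M = 31·59·167·97 = 29627971.
M/31 = 955741; 955741 ≡ 11 (mod 31); 11·17 ≡ 1, so inverse 17.
M/59 = 502169; 502169 ≡ 20 (mod 59); 20·3 ≡ 1, so inverse 3.
M/167 = 177413; 177413 ≡ 59 (mod 167); 59·17 ≡ 1, so inverse 17.
M/97 = 305443; 305443 ≡ 87 (mod 97); 87·29 ≡ 1, so inverse 29.
N ≡ 1·955741·17 + 3·502169·3 + 32·177413·17 + 4·305443·29 = 152711178.
152711178 mod 29627971 = 4571323.

4571323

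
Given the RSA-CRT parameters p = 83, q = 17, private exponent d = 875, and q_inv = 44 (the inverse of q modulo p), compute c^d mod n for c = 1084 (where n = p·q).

d_p = d mod (p−1) = 875 mod 82 = 55; d_q = d mod (q−1) = 11.
m₁ = c^(d_p) mod p: c ≡ 5 (mod 83), and 5^55 mod 83 = 14.
m₂ = c^(d_q) mod q: c ≡ 13 (mod 17), and 13^11 mod 17 = 4.
h = q_inv·(m₁ − m₂) mod p = 44·(14 − 4) mod 83 = 25.
m = m₂ + h·q = 4 + 25·17 = 429.

429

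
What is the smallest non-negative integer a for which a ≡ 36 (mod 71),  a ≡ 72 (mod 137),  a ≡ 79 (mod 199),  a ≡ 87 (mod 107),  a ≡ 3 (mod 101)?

From a ≡ 36 (mod 71) write a = 36 + 71t. Substituting into a ≡ 72 (mod 137) gives 71t ≡ 36 (mod 137), and since 71⁻¹ ≡ 110 (mod 137), t ≡ 124. Hence a ≡ 36 + 71·124 = 8840 (mod 9727).
From a ≡ 8840 (mod 9727) write a = 8840 + 9727t. Substituting into a ≡ 79 (mod 199) gives 9727t ≡ 194 (mod 199), and since 175⁻¹ ≡ 58 (mod 199), t ≡ 108. Hence a ≡ 8840 + 9727·108 = 1059356 (mod 1935673).
From a ≡ 1059356 (mod 1935673) write a = 1059356 + 1935673t. Substituting into a ≡ 87 (mod 107) gives 1935673t ≡ 31 (mod 107), and since 43⁻¹ ≡ 5 (mod 107), t ≡ 48. Hence a ≡ 1059356 + 1935673·48 = 93971660 (mod 207117011).
From a ≡ 93971660 (mod 207117011) write a = 93971660 + 207117011t. Substituting into a ≡ 3 (mod 101) gives 207117011t ≡ 56 (mod 101), and since 48⁻¹ ≡ 40 (mod 101), t ≡ 18. Hence a ≡ 93971660 + 207117011·18 = 3822077858 (mod 20918818111).

3822077858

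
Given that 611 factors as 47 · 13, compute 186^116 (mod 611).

237

Mod 47: 186 ≡ 45; by Fermat, exponent reduces to 116 mod 46 = 24; 45^24 ≡ 2 (mod 47).
Mod 13: 186 ≡ 4; by Fermat, exponent reduces to 116 mod 12 = 8; 4^8 ≡ 3 (mod 13).
Combine by CRT: x ≡ 2 (mod 47), x ≡ 3 (mod 13) ⇒ x ≡ 237 (mod 611).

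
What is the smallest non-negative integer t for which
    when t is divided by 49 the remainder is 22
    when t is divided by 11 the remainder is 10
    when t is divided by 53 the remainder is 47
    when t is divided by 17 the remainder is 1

From t ≡ 22 (mod 49) write t = 22 + 49s. Substituting into t ≡ 10 (mod 11) gives 49s ≡ 10 (mod 11), and since 5⁻¹ ≡ 9 (mod 11), s ≡ 2. Hence t ≡ 22 + 49·2 = 120 (mod 539).
From t ≡ 120 (mod 539) write t = 120 + 539s. Substituting into t ≡ 47 (mod 53) gives 539s ≡ 33 (mod 53), and since 9⁻¹ ≡ 6 (mod 53), s ≡ 39. Hence t ≡ 120 + 539·39 = 21141 (mod 28567).
From t ≡ 21141 (mod 28567) write t = 21141 + 28567s. Substituting into t ≡ 1 (mod 17) gives 28567s ≡ 8 (mod 17), and since 7⁻¹ ≡ 5 (mod 17), s ≡ 6. Hence t ≡ 21141 + 28567·6 = 192543 (mod 485639).

192543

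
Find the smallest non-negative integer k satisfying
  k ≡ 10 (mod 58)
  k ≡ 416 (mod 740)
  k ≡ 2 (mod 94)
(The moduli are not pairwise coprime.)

Combine the congruences pairwise.
gcd(58, 740) = 2 and 2 | (416 − 10), so the pair is consistent; merging gives k ≡ 416 (mod 21460), where 21460 = lcm(58, 740).
gcd(21460, 94) = 2 and 2 | (2 − 416), so the pair is consistent; merging gives k ≡ 43336 (mod 1008620), where 1008620 = lcm(21460, 94).
The solution is unique modulo lcm(58, 740, 94) = 1008620.

43336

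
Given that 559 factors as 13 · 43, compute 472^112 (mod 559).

Mod 13: 472 ≡ 4; by Fermat, exponent reduces to 112 mod 12 = 4; 4^4 ≡ 9 (mod 13).
Mod 43: 472 ≡ 42; by Fermat, exponent reduces to 112 mod 42 = 28; 42^28 ≡ 1 (mod 43).
Combine by CRT: x ≡ 9 (mod 13), x ≡ 1 (mod 43) ⇒ x ≡ 87 (mod 559).

87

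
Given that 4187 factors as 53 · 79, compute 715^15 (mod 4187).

2896

Mod 53: 715 ≡ 26; 26^15 ≡ 34 (mod 53).
Mod 79: 715 ≡ 4; 4^15 ≡ 52 (mod 79).
Combine by CRT: x ≡ 34 (mod 53), x ≡ 52 (mod 79) ⇒ x ≡ 2896 (mod 4187).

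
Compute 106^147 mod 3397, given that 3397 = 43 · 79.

Mod 43: 106 ≡ 20; by Fermat, exponent reduces to 147 mod 42 = 21; 20^21 ≡ 42 (mod 43).
Mod 79: 106 ≡ 27; by Fermat, exponent reduces to 147 mod 78 = 69; 27^69 ≡ 71 (mod 79).
Combine by CRT: x ≡ 42 (mod 43), x ≡ 71 (mod 79) ⇒ x ≡ 3310 (mod 3397).

3310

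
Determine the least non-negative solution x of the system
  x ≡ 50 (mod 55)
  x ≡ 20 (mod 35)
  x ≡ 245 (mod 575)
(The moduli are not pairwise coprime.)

19795

Combine the congruences pairwise.
gcd(55, 35) = 5 and 5 | (20 − 50), so the pair is consistent; merging gives x ≡ 160 (mod 385), where 385 = lcm(55, 35).
gcd(385, 575) = 5 and 5 | (245 − 160), so the pair is consistent; merging gives x ≡ 19795 (mod 44275), where 44275 = lcm(385, 575).
The solution is unique modulo lcm(55, 35, 575) = 44275.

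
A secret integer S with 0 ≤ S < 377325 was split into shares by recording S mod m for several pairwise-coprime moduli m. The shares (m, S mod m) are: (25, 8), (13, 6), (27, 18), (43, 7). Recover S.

4608

The moduli are pairwise coprime; N = 25·13·27·43 = 377325.
N/25 = 15093; 15093 ≡ 18 (mod 25); 18·7 ≡ 1, so inverse 7.
N/13 = 29025; 29025 ≡ 9 (mod 13); 9·3 ≡ 1, so inverse 3.
N/27 = 13975; 13975 ≡ 16 (mod 27); 16·22 ≡ 1, so inverse 22.
N/43 = 8775; 8775 ≡ 3 (mod 43); 3·29 ≡ 1, so inverse 29.
S ≡ 8·15093·7 + 6·29025·3 + 18·13975·22 + 7·8775·29 = 8683083.
8683083 mod 377325 = 4608.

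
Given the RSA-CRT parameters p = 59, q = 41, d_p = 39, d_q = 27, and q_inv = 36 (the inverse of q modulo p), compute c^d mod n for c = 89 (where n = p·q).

2197

m₁ = c^(d_p) mod p: c ≡ 30 (mod 59), and 30^39 mod 59 = 14.
m₂ = c^(d_q) mod q: c ≡ 7 (mod 41), and 7^27 mod 41 = 24.
h = q_inv·(m₁ − m₂) mod p = 36·(14 − 24) mod 59 = 53.
m = m₂ + h·q = 24 + 53·41 = 2197.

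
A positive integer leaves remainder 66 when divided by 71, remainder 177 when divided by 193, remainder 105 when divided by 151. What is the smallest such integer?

The moduli are pairwise coprime; N = 71·193·151 = 2069153.
N/71 = 29143; 29143 ≡ 33 (mod 71); 33·28 ≡ 1, so inverse 28.
N/193 = 10721; 10721 ≡ 106 (mod 193); 106·122 ≡ 1, so inverse 122.
N/151 = 13703; 13703 ≡ 113 (mod 151); 113·147 ≡ 1, so inverse 147.
a ≡ 66·29143·28 + 177·10721·122 + 105·13703·147 = 496871343.
496871343 mod 2069153 = 274623.

274623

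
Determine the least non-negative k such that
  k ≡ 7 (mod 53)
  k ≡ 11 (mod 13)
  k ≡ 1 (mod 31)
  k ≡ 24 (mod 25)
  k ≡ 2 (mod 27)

3924074

From k ≡ 7 (mod 53) write k = 7 + 53t. Substituting into k ≡ 11 (mod 13) gives 53t ≡ 4 (mod 13), and since 1⁻¹ ≡ 1 (mod 13), t ≡ 4. Hence k ≡ 7 + 53·4 = 219 (mod 689).
From k ≡ 219 (mod 689) write k = 219 + 689t. Substituting into k ≡ 1 (mod 31) gives 689t ≡ 30 (mod 31), and since 7⁻¹ ≡ 9 (mod 31), t ≡ 22. Hence k ≡ 219 + 689·22 = 15377 (mod 21359).
From k ≡ 15377 (mod 21359) write k = 15377 + 21359t. Substituting into k ≡ 24 (mod 25) gives 21359t ≡ 22 (mod 25), and since 9⁻¹ ≡ 14 (mod 25), t ≡ 8. Hence k ≡ 15377 + 21359·8 = 186249 (mod 533975).
From k ≡ 186249 (mod 533975) write k = 186249 + 533975t. Substituting into k ≡ 2 (mod 27) gives 533975t ≡ 26 (mod 27), and since 23⁻¹ ≡ 20 (mod 27), t ≡ 7. Hence k ≡ 186249 + 533975·7 = 3924074 (mod 14417325).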